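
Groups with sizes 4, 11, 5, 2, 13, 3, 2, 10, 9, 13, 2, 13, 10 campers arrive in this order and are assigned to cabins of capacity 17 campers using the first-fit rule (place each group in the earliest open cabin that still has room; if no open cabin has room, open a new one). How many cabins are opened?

8

  4 → cabin 1 (new)  [load 4/17]
  11 → cabin 1  [load 15/17]
  5 → cabin 2 (new)  [load 5/17]
  2 → cabin 1  [load 17/17]
  13 → cabin 3 (new)  [load 13/17]
  3 → cabin 2  [load 8/17]
  2 → cabin 2  [load 10/17]
  10 → cabin 4 (new)  [load 10/17]
  9 → cabin 5 (new)  [load 9/17]
  13 → cabin 6 (new)  [load 13/17]
  2 → cabin 2  [load 12/17]
  13 → cabin 7 (new)  [load 13/17]
  10 → cabin 8 (new)  [load 10/17]
8 cabins opened.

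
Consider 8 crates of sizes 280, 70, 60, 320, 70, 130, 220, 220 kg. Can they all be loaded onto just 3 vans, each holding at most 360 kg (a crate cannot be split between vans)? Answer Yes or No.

Total = 1370 kg; ⌈1370/360⌉ = 4.
At least 4 vans are required, but only 3 are allowed.

No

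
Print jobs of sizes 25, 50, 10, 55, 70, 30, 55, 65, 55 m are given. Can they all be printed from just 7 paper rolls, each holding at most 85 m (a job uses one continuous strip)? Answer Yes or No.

A valid assignment using 6 paper rolls:
  roll 1: 70 + 10 = 80
  roll 2: 65 = 65
  roll 3: 55 + 30 = 85
  roll 4: 55 + 25 = 80
  roll 5: 55 = 55
  roll 6: 50 = 50
That uses only 6 ≤ 7, so 7 paper rolls are enough.

Yes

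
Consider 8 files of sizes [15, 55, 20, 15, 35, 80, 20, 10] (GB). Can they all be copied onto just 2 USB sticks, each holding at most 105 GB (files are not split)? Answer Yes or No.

No

Total = 250 GB; ⌈250/105⌉ = 3.
At least 3 USB sticks are required, but only 2 are allowed.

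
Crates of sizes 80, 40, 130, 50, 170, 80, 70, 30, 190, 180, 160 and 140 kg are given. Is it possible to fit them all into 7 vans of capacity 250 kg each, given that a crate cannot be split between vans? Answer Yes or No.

A valid assignment using 6 vans:
  van 1: 190 + 50 = 240
  van 2: 180 + 70 = 250
  van 3: 170 + 80 = 250
  van 4: 160 + 80 = 240
  van 5: 140 + 40 + 30 = 210
  van 6: 130 = 130
That uses only 6 ≤ 7, so 7 vans are enough.

Yes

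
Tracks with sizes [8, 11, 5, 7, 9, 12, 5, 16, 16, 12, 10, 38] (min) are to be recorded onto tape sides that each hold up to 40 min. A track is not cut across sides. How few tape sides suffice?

4

Total = 38 + 16 + 16 + 12 + 12 + 11 + 10 + 9 + 8 + 7 + 5 + 5 = 149 min.
Lower bound: ⌈149/40⌉ = 4 tape sides.
A packing using 4 tape sides:
  side 1: 38 = 38
  side 2: 16 + 16 + 8 = 40
  side 3: 12 + 12 + 11 + 5 = 40
  side 4: 10 + 9 + 7 + 5 = 31
This matches the lower bound, so 4 is optimal.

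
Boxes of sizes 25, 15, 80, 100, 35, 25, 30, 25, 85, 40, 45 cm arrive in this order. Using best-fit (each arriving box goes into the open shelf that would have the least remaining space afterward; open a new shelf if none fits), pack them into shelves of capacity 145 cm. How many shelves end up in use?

4

  25 → shelf 1 (new)  [load 25/145]
  15 → shelf 1  [load 40/145]
  80 → shelf 1  [load 120/145]
  100 → shelf 2 (new)  [load 100/145]
  35 → shelf 2  [load 135/145]
  25 → shelf 1  [load 145/145]
  30 → shelf 3 (new)  [load 30/145]
  25 → shelf 3  [load 55/145]
  85 → shelf 3  [load 140/145]
  40 → shelf 4 (new)  [load 40/145]
  45 → shelf 4  [load 85/145]
4 shelves opened.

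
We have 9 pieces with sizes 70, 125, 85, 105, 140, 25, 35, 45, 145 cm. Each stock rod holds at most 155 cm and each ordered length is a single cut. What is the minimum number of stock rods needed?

Total = 145 + 140 + 125 + 105 + 85 + 70 + 45 + 35 + 25 = 775 cm.
Lower bound: ⌈775/155⌉ = 5 stock rods.
A packing using 6 stock rods:
  stock rod 1: 145 = 145
  stock rod 2: 140 = 140
  stock rod 3: 125 + 25 = 150
  stock rod 4: 105 + 45 = 150
  stock rod 5: 85 + 70 = 155
  stock rod 6: 35 = 35
No arrangement into 5 stock rods stays within capacity, so 6 is optimal.

6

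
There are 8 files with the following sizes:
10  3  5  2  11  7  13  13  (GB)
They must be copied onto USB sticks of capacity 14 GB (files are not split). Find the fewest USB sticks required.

5

Total = 13 + 13 + 11 + 10 + 7 + 5 + 3 + 2 = 64 GB.
Lower bound: ⌈64/14⌉ = 5 USB sticks.
A packing using 5 USB sticks:
  USB stick 1: 13 = 13
  USB stick 2: 13 = 13
  USB stick 3: 11 + 3 = 14
  USB stick 4: 10 + 2 = 12
  USB stick 5: 7 + 5 = 12
This matches the lower bound, so 5 is optimal.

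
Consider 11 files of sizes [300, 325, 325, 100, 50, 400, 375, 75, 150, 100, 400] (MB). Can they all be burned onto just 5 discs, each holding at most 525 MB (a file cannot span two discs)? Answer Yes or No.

Total = 2600 MB; ⌈2600/525⌉ = 5.
6 files each exceed half the capacity and cannot share a disc, forcing at least 6 discs.
At least 6 discs are required, but only 5 are allowed.

No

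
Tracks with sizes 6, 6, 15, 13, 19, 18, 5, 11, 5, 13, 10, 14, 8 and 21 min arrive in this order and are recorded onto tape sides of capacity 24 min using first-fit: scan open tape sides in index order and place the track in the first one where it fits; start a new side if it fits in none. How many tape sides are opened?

  6 → side 1 (new)  [load 6/24]
  6 → side 1  [load 12/24]
  15 → side 2 (new)  [load 15/24]
  13 → side 3 (new)  [load 13/24]
  19 → side 4 (new)  [load 19/24]
  18 → side 5 (new)  [load 18/24]
  5 → side 1  [load 17/24]
  11 → side 3  [load 24/24]
  5 → side 1  [load 22/24]
  13 → side 6 (new)  [load 13/24]
  10 → side 6  [load 23/24]
  14 → side 7 (new)  [load 14/24]
  8 → side 2  [load 23/24]
  21 → side 8 (new)  [load 21/24]
8 tape sides opened.

8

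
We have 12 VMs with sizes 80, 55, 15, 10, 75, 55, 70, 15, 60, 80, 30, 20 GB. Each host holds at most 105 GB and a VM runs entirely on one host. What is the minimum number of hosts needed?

7

Total = 80 + 80 + 75 + 70 + 60 + 55 + 55 + 30 + 20 + 15 + 15 + 10 = 565 GB.
Lower bound: ⌈565/105⌉ = 6 hosts.
Also, 7 VMs each exceed 105/2 GB, and no two of those can share a host, so at least 7 hosts are needed.
A packing using 7 hosts:
  host 1: 80 + 20 = 100
  host 2: 80 + 15 + 10 = 105
  host 3: 75 + 30 = 105
  host 4: 70 + 15 = 85
  host 5: 60 = 60
  host 6: 55 = 55
  host 7: 55 = 55
This matches the lower bound, so 7 is optimal.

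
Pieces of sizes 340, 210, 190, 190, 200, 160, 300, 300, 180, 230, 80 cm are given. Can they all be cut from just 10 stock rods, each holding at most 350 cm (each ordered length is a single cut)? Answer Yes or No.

A valid assignment using 9 stock rods:
  stock rod 1: 340 = 340
  stock rod 2: 300 = 300
  stock rod 3: 300 = 300
  stock rod 4: 230 + 80 = 310
  stock rod 5: 210 = 210
  stock rod 6: 200 = 200
  stock rod 7: 190 + 160 = 350
  stock rod 8: 190 = 190
  stock rod 9: 180 = 180
That uses only 9 ≤ 10, so 10 stock rods are enough.

Yes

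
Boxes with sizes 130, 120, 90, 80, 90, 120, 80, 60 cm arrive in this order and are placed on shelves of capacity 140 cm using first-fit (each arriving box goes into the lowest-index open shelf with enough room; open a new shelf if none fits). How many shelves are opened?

7

  130 → shelf 1 (new)  [load 130/140]
  120 → shelf 2 (new)  [load 120/140]
  90 → shelf 3 (new)  [load 90/140]
  80 → shelf 4 (new)  [load 80/140]
  90 → shelf 5 (new)  [load 90/140]
  120 → shelf 6 (new)  [load 120/140]
  80 → shelf 7 (new)  [load 80/140]
  60 → shelf 4  [load 140/140]
7 shelves opened.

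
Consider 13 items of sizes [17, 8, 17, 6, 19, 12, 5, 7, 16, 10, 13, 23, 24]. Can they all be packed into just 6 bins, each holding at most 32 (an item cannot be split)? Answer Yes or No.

Yes

A valid assignment using 6 bins:
  bin 1: 24 + 8 = 32
  bin 2: 23 + 7 = 30
  bin 3: 19 + 13 = 32
  bin 4: 17 + 12 = 29
  bin 5: 17 + 10 + 5 = 32
  bin 6: 16 + 6 = 22
Every load is within 32, so 6 bins suffice.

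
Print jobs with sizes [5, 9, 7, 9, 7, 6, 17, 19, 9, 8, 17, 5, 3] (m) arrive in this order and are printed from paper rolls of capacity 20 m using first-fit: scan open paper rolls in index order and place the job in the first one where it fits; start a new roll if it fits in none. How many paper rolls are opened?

7

  5 → roll 1 (new)  [load 5/20]
  9 → roll 1  [load 14/20]
  7 → roll 2 (new)  [load 7/20]
  9 → roll 2  [load 16/20]
  7 → roll 3 (new)  [load 7/20]
  6 → roll 1  [load 20/20]
  17 → roll 4 (new)  [load 17/20]
  19 → roll 5 (new)  [load 19/20]
  9 → roll 3  [load 16/20]
  8 → roll 6 (new)  [load 8/20]
  17 → roll 7 (new)  [load 17/20]
  5 → roll 6  [load 13/20]
  3 → roll 2  [load 19/20]
7 paper rolls opened.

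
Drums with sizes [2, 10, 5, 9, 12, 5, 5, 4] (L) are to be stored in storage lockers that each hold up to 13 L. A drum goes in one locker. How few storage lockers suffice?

5

Total = 12 + 10 + 9 + 5 + 5 + 5 + 4 + 2 = 52 L.
Lower bound: ⌈52/13⌉ = 4 storage lockers.
A packing using 5 storage lockers:
  locker 1: 12 = 12
  locker 2: 10 + 2 = 12
  locker 3: 9 + 4 = 13
  locker 4: 5 + 5 = 10
  locker 5: 5 = 5
No arrangement into 4 storage lockers stays within capacity, so 5 is optimal.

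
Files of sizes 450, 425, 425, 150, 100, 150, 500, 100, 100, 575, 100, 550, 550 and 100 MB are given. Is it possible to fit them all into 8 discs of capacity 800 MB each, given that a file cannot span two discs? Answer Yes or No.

Yes

A valid assignment using 7 discs:
  disc 1: 575 + 150 = 725
  disc 2: 550 + 150 + 100 = 800
  disc 3: 550 + 100 + 100 = 750
  disc 4: 500 + 100 + 100 = 700
  disc 5: 450 = 450
  disc 6: 425 = 425
  disc 7: 425 = 425
That uses only 7 ≤ 8, so 8 discs are enough.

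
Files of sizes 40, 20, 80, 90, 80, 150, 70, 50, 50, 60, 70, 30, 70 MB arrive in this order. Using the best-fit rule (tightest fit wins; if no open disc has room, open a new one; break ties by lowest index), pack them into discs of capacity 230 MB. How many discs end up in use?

  40 → disc 1 (new)  [load 40/230]
  20 → disc 1  [load 60/230]
  80 → disc 1  [load 140/230]
  90 → disc 1  [load 230/230]
  80 → disc 2 (new)  [load 80/230]
  150 → disc 2  [load 230/230]
  70 → disc 3 (new)  [load 70/230]
  50 → disc 3  [load 120/230]
  50 → disc 3  [load 170/230]
  60 → disc 3  [load 230/230]
  70 → disc 4 (new)  [load 70/230]
  30 → disc 4  [load 100/230]
  70 → disc 4  [load 170/230]
4 discs opened.

4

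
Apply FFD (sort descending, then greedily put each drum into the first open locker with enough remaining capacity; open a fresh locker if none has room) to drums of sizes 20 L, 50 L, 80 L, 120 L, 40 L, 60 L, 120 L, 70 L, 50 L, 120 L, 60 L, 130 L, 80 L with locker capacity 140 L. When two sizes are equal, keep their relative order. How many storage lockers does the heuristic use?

8

Sorted descending: 130, 120, 120, 120, 80, 80, 70, 60, 60, 50, 50, 40, 20.
  130 → locker 1 (new)  [load 130/140]
  120 → locker 2 (new)  [load 120/140]
  120 → locker 3 (new)  [load 120/140]
  120 → locker 4 (new)  [load 120/140]
  80 → locker 5 (new)  [load 80/140]
  80 → locker 6 (new)  [load 80/140]
  70 → locker 7 (new)  [load 70/140]
  60 → locker 5  [load 140/140]
  60 → locker 6  [load 140/140]
  50 → locker 7  [load 120/140]
  50 → locker 8 (new)  [load 50/140]
  40 → locker 8  [load 90/140]
  20 → locker 2  [load 140/140]
8 storage lockers opened.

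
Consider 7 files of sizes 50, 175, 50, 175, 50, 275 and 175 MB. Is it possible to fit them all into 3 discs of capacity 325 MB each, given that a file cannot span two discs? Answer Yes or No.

No

Total = 950 MB; ⌈950/325⌉ = 3.
4 files each exceed half the capacity and cannot share a disc, forcing at least 4 discs.
At least 4 discs are required, but only 3 are allowed.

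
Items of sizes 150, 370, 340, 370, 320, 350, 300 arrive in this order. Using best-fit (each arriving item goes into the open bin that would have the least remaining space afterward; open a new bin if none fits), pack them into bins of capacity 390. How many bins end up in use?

  150 → bin 1 (new)  [load 150/390]
  370 → bin 2 (new)  [load 370/390]
  340 → bin 3 (new)  [load 340/390]
  370 → bin 4 (new)  [load 370/390]
  320 → bin 5 (new)  [load 320/390]
  350 → bin 6 (new)  [load 350/390]
  300 → bin 7 (new)  [load 300/390]
7 bins opened.

7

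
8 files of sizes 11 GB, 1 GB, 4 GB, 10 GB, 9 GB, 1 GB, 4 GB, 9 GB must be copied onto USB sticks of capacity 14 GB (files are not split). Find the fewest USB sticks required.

Total = 11 + 10 + 9 + 9 + 4 + 4 + 1 + 1 = 49 GB.
Lower bound: ⌈49/14⌉ = 4 USB sticks.
A packing using 4 USB sticks:
  USB stick 1: 11 + 1 + 1 = 13
  USB stick 2: 10 + 4 = 14
  USB stick 3: 9 + 4 = 13
  USB stick 4: 9 = 9
This matches the lower bound, so 4 is optimal.

4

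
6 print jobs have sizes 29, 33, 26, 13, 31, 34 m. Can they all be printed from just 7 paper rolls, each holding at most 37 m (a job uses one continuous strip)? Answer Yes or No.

Yes

A valid assignment using 6 paper rolls:
  roll 1: 34 = 34
  roll 2: 33 = 33
  roll 3: 31 = 31
  roll 4: 29 = 29
  roll 5: 26 = 26
  roll 6: 13 = 13
That uses only 6 ≤ 7, so 7 paper rolls are enough.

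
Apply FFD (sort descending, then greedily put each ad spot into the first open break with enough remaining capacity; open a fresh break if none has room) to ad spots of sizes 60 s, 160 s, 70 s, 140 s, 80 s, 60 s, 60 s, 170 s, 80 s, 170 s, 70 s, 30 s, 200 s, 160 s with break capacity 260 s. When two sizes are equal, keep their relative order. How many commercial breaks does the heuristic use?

6

Sorted descending: 200, 170, 170, 160, 160, 140, 80, 80, 70, 70, 60, 60, 60, 30.
  200 → break 1 (new)  [load 200/260]
  170 → break 2 (new)  [load 170/260]
  170 → break 3 (new)  [load 170/260]
  160 → break 4 (new)  [load 160/260]
  160 → break 5 (new)  [load 160/260]
  140 → break 6 (new)  [load 140/260]
  80 → break 2  [load 250/260]
  80 → break 3  [load 250/260]
  70 → break 4  [load 230/260]
  70 → break 5  [load 230/260]
  60 → break 1  [load 260/260]
  60 → break 6  [load 200/260]
  60 → break 6  [load 260/260]
  30 → break 4  [load 260/260]
6 commercial breaks opened.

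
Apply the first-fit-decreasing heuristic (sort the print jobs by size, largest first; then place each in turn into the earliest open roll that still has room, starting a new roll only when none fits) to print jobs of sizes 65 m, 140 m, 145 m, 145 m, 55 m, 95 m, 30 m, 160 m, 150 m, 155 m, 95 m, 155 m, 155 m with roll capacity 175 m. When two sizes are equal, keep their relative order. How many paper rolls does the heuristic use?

Sorted descending: 160, 155, 155, 155, 150, 145, 145, 140, 95, 95, 65, 55, 30.
  160 → roll 1 (new)  [load 160/175]
  155 → roll 2 (new)  [load 155/175]
  155 → roll 3 (new)  [load 155/175]
  155 → roll 4 (new)  [load 155/175]
  150 → roll 5 (new)  [load 150/175]
  145 → roll 6 (new)  [load 145/175]
  145 → roll 7 (new)  [load 145/175]
  140 → roll 8 (new)  [load 140/175]
  95 → roll 9 (new)  [load 95/175]
  95 → roll 10 (new)  [load 95/175]
  65 → roll 9  [load 160/175]
  55 → roll 10  [load 150/175]
  30 → roll 6  [load 175/175]
10 paper rolls opened.

10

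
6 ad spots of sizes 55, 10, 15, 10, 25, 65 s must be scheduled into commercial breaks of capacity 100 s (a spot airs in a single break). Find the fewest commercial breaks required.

Total = 65 + 55 + 25 + 15 + 10 + 10 = 180 s.
Lower bound: ⌈180/100⌉ = 2 commercial breaks.
A packing using 2 commercial breaks:
  break 1: 65 + 25 + 10 = 100
  break 2: 55 + 15 + 10 = 80
This matches the lower bound, so 2 is optimal.

2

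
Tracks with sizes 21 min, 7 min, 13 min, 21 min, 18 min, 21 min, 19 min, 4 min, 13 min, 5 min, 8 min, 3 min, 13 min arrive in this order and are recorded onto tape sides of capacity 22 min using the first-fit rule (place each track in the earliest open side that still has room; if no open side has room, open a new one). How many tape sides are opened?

  21 → side 1 (new)  [load 21/22]
  7 → side 2 (new)  [load 7/22]
  13 → side 2  [load 20/22]
  21 → side 3 (new)  [load 21/22]
  18 → side 4 (new)  [load 18/22]
  21 → side 5 (new)  [load 21/22]
  19 → side 6 (new)  [load 19/22]
  4 → side 4  [load 22/22]
  13 → side 7 (new)  [load 13/22]
  5 → side 7  [load 18/22]
  8 → side 8 (new)  [load 8/22]
  3 → side 6  [load 22/22]
  13 → side 8  [load 21/22]
8 tape sides opened.

8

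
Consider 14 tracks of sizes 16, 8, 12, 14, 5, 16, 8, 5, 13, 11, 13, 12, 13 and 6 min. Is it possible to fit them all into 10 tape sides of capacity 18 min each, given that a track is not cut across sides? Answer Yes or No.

A valid assignment using 10 tape sides:
  side 1: 16 = 16
  side 2: 16 = 16
  side 3: 14 = 14
  side 4: 13 + 5 = 18
  side 5: 13 + 5 = 18
  side 6: 13 = 13
  side 7: 12 + 6 = 18
  side 8: 12 = 12
  side 9: 11 = 11
  side 10: 8 + 8 = 16
Every load is within 18 min, so 10 tape sides suffice.

Yes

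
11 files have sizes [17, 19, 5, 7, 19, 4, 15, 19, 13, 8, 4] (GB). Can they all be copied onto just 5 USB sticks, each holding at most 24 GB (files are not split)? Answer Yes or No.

No

Total = 130 GB; ⌈130/24⌉ = 6.
At least 6 USB sticks are required, but only 5 are allowed.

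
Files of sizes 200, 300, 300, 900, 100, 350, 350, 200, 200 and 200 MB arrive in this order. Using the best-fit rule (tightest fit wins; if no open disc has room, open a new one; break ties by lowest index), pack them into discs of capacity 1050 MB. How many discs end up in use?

  200 → disc 1 (new)  [load 200/1050]
  300 → disc 1  [load 500/1050]
  300 → disc 1  [load 800/1050]
  900 → disc 2 (new)  [load 900/1050]
  100 → disc 2  [load 1000/1050]
  350 → disc 3 (new)  [load 350/1050]
  350 → disc 3  [load 700/1050]
  200 → disc 1  [load 1000/1050]
  200 → disc 3  [load 900/1050]
  200 → disc 4 (new)  [load 200/1050]
4 discs opened.

4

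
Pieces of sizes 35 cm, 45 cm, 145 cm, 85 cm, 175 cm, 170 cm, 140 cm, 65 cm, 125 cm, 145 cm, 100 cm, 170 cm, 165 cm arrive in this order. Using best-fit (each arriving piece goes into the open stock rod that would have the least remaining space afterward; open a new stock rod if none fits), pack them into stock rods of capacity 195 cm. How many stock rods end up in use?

10

  35 → stock rod 1 (new)  [load 35/195]
  45 → stock rod 1  [load 80/195]
  145 → stock rod 2 (new)  [load 145/195]
  85 → stock rod 1  [load 165/195]
  175 → stock rod 3 (new)  [load 175/195]
  170 → stock rod 4 (new)  [load 170/195]
  140 → stock rod 5 (new)  [load 140/195]
  65 → stock rod 6 (new)  [load 65/195]
  125 → stock rod 6  [load 190/195]
  145 → stock rod 7 (new)  [load 145/195]
  100 → stock rod 8 (new)  [load 100/195]
  170 → stock rod 9 (new)  [load 170/195]
  165 → stock rod 10 (new)  [load 165/195]
10 stock rods opened.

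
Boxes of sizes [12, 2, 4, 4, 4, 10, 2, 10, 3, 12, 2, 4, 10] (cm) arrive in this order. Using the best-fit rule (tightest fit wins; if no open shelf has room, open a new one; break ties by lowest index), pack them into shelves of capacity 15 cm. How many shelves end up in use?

6

  12 → shelf 1 (new)  [load 12/15]
  2 → shelf 1  [load 14/15]
  4 → shelf 2 (new)  [load 4/15]
  4 → shelf 2  [load 8/15]
  4 → shelf 2  [load 12/15]
  10 → shelf 3 (new)  [load 10/15]
  2 → shelf 2  [load 14/15]
  10 → shelf 4 (new)  [load 10/15]
  3 → shelf 3  [load 13/15]
  12 → shelf 5 (new)  [load 12/15]
  2 → shelf 3  [load 15/15]
  4 → shelf 4  [load 14/15]
  10 → shelf 6 (new)  [load 10/15]
6 shelves opened.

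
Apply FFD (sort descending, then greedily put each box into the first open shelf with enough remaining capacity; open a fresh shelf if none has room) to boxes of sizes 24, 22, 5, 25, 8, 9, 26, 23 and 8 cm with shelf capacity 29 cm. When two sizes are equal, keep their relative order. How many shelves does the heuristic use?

6

Sorted descending: 26, 25, 24, 23, 22, 9, 8, 8, 5.
  26 → shelf 1 (new)  [load 26/29]
  25 → shelf 2 (new)  [load 25/29]
  24 → shelf 3 (new)  [load 24/29]
  23 → shelf 4 (new)  [load 23/29]
  22 → shelf 5 (new)  [load 22/29]
  9 → shelf 6 (new)  [load 9/29]
  8 → shelf 6  [load 17/29]
  8 → shelf 6  [load 25/29]
  5 → shelf 3  [load 29/29]
6 shelves opened.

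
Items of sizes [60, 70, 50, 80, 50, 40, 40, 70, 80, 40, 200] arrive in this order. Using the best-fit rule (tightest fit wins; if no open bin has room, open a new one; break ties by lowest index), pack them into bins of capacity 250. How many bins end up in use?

4

  60 → bin 1 (new)  [load 60/250]
  70 → bin 1  [load 130/250]
  50 → bin 1  [load 180/250]
  80 → bin 2 (new)  [load 80/250]
  50 → bin 1  [load 230/250]
  40 → bin 2  [load 120/250]
  40 → bin 2  [load 160/250]
  70 → bin 2  [load 230/250]
  80 → bin 3 (new)  [load 80/250]
  40 → bin 3  [load 120/250]
  200 → bin 4 (new)  [load 200/250]
4 bins opened.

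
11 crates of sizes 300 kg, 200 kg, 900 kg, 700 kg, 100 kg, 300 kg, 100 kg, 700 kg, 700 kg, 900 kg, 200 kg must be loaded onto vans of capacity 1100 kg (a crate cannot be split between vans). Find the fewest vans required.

5

Total = 900 + 900 + 700 + 700 + 700 + 300 + 300 + 200 + 200 + 100 + 100 = 5100 kg.
Lower bound: ⌈5100/1100⌉ = 5 vans.
A packing using 5 vans:
  van 1: 900 + 200 = 1100
  van 2: 900 + 200 = 1100
  van 3: 700 + 300 + 100 = 1100
  van 4: 700 + 300 + 100 = 1100
  van 5: 700 = 700
This matches the lower bound, so 5 is optimal.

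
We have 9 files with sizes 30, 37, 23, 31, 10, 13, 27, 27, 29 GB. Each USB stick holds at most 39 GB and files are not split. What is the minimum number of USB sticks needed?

Total = 37 + 31 + 30 + 29 + 27 + 27 + 23 + 13 + 10 = 227 GB.
Lower bound: ⌈227/39⌉ = 6 USB sticks.
Also, 7 files each exceed 39/2 GB, and no two of those can share a USB stick, so at least 7 USB sticks are needed.
A packing using 7 USB sticks:
  USB stick 1: 37 = 37
  USB stick 2: 31 = 31
  USB stick 3: 30 = 30
  USB stick 4: 29 + 10 = 39
  USB stick 5: 27 = 27
  USB stick 6: 27 = 27
  USB stick 7: 23 + 13 = 36
This matches the lower bound, so 7 is optimal.

7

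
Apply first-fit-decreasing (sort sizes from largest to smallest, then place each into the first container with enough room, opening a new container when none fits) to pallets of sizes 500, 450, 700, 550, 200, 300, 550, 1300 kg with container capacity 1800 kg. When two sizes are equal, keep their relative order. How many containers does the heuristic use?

Sorted descending: 1300, 700, 550, 550, 500, 450, 300, 200.
  1300 → container 1 (new)  [load 1300/1800]
  700 → container 2 (new)  [load 700/1800]
  550 → container 2  [load 1250/1800]
  550 → container 2  [load 1800/1800]
  500 → container 1  [load 1800/1800]
  450 → container 3 (new)  [load 450/1800]
  300 → container 3  [load 750/1800]
  200 → container 3  [load 950/1800]
3 containers opened.

3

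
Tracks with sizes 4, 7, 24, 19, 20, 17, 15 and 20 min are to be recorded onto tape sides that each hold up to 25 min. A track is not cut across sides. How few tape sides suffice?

Total = 24 + 20 + 20 + 19 + 17 + 15 + 7 + 4 = 126 min.
Lower bound: ⌈126/25⌉ = 6 tape sides.
A packing using 6 tape sides:
  side 1: 24 = 24
  side 2: 20 + 4 = 24
  side 3: 20 = 20
  side 4: 19 = 19
  side 5: 17 + 7 = 24
  side 6: 15 = 15
This matches the lower bound, so 6 is optimal.

6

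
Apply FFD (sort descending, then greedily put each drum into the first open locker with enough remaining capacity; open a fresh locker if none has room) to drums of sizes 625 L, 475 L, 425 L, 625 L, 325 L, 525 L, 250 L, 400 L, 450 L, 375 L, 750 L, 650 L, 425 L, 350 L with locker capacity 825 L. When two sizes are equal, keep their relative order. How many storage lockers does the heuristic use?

Sorted descending: 750, 650, 625, 625, 525, 475, 450, 425, 425, 400, 375, 350, 325, 250.
  750 → locker 1 (new)  [load 750/825]
  650 → locker 2 (new)  [load 650/825]
  625 → locker 3 (new)  [load 625/825]
  625 → locker 4 (new)  [load 625/825]
  525 → locker 5 (new)  [load 525/825]
  475 → locker 6 (new)  [load 475/825]
  450 → locker 7 (new)  [load 450/825]
  425 → locker 8 (new)  [load 425/825]
  425 → locker 9 (new)  [load 425/825]
  400 → locker 8  [load 825/825]
  375 → locker 7  [load 825/825]
  350 → locker 6  [load 825/825]
  325 → locker 9  [load 750/825]
  250 → locker 5  [load 775/825]
9 storage lockers opened.

9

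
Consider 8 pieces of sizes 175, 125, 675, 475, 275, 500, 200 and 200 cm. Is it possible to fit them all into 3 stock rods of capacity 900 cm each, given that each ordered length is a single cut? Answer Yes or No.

A valid assignment using 3 stock rods:
  stock rod 1: 675 + 200 = 875
  stock rod 2: 500 + 275 + 125 = 900
  stock rod 3: 475 + 200 + 175 = 850
Every load is within 900 cm, so 3 stock rods suffice.

Yes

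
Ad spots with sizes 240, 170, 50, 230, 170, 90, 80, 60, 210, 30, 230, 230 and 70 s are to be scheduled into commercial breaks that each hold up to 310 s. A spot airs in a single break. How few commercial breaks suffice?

Total = 240 + 230 + 230 + 230 + 210 + 170 + 170 + 90 + 80 + 70 + 60 + 50 + 30 = 1860 s.
Lower bound: ⌈1860/310⌉ = 6 commercial breaks.
Also, 7 ad spots each exceed 155 s, and no two of those can share a break, so at least 7 commercial breaks are needed.
A packing using 7 commercial breaks:
  break 1: 240 + 70 = 310
  break 2: 230 + 80 = 310
  break 3: 230 + 60 = 290
  break 4: 230 + 50 + 30 = 310
  break 5: 210 + 90 = 300
  break 6: 170 = 170
  break 7: 170 = 170
This matches the lower bound, so 7 is optimal.

7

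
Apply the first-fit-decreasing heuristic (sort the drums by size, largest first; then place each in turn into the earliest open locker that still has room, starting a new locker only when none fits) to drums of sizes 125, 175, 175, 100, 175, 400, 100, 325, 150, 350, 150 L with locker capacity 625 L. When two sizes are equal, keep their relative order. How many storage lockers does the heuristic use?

Sorted descending: 400, 350, 325, 175, 175, 175, 150, 150, 125, 100, 100.
  400 → locker 1 (new)  [load 400/625]
  350 → locker 2 (new)  [load 350/625]
  325 → locker 3 (new)  [load 325/625]
  175 → locker 1  [load 575/625]
  175 → locker 2  [load 525/625]
  175 → locker 3  [load 500/625]
  150 → locker 4 (new)  [load 150/625]
  150 → locker 4  [load 300/625]
  125 → locker 3  [load 625/625]
  100 → locker 2  [load 625/625]
  100 → locker 4  [load 400/625]
4 storage lockers opened.

4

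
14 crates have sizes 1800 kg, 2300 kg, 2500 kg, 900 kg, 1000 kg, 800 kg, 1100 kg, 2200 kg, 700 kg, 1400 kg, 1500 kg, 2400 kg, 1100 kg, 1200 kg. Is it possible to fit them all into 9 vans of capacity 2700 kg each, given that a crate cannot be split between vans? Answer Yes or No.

Yes

A valid assignment using 9 vans:
  van 1: 2500 = 2500
  van 2: 2400 = 2400
  van 3: 2300 = 2300
  van 4: 2200 = 2200
  van 5: 1800 + 900 = 2700
  van 6: 1500 + 1200 = 2700
  van 7: 1400 + 1100 = 2500
  van 8: 1100 + 1000 = 2100
  van 9: 800 + 700 = 1500
Every load is within 2700 kg, so 9 vans suffice.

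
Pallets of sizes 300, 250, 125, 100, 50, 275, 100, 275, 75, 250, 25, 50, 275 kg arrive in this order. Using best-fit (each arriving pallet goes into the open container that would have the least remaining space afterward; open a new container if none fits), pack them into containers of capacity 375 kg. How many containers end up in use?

6

  300 → container 1 (new)  [load 300/375]
  250 → container 2 (new)  [load 250/375]
  125 → container 2  [load 375/375]
  100 → container 3 (new)  [load 100/375]
  50 → container 1  [load 350/375]
  275 → container 3  [load 375/375]
  100 → container 4 (new)  [load 100/375]
  275 → container 4  [load 375/375]
  75 → container 5 (new)  [load 75/375]
  250 → container 5  [load 325/375]
  25 → container 1  [load 375/375]
  50 → container 5  [load 375/375]
  275 → container 6 (new)  [load 275/375]
6 containers opened.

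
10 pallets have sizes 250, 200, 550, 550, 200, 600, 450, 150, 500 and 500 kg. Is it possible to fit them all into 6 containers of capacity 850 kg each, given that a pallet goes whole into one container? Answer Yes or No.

Yes

A valid assignment using 6 containers:
  container 1: 600 + 250 = 850
  container 2: 550 + 200 = 750
  container 3: 550 + 200 = 750
  container 4: 500 + 150 = 650
  container 5: 500 = 500
  container 6: 450 = 450
Every load is within 850 kg, so 6 containers suffice.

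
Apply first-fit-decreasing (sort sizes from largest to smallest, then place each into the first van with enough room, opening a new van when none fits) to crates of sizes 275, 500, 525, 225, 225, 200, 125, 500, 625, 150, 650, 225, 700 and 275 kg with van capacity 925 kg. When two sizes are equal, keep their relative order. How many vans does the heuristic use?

Sorted descending: 700, 650, 625, 525, 500, 500, 275, 275, 225, 225, 225, 200, 150, 125.
  700 → van 1 (new)  [load 700/925]
  650 → van 2 (new)  [load 650/925]
  625 → van 3 (new)  [load 625/925]
  525 → van 4 (new)  [load 525/925]
  500 → van 5 (new)  [load 500/925]
  500 → van 6 (new)  [load 500/925]
  275 → van 2  [load 925/925]
  275 → van 3  [load 900/925]
  225 → van 1  [load 925/925]
  225 → van 4  [load 750/925]
  225 → van 5  [load 725/925]
  200 → van 5  [load 925/925]
  150 → van 4  [load 900/925]
  125 → van 6  [load 625/925]
6 vans opened.

6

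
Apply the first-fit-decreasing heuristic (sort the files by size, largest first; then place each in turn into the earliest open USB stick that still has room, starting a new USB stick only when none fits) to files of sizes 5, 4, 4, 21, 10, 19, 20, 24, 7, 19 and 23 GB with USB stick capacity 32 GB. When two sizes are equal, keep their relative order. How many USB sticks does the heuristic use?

6

Sorted descending: 24, 23, 21, 20, 19, 19, 10, 7, 5, 4, 4.
  24 → USB stick 1 (new)  [load 24/32]
  23 → USB stick 2 (new)  [load 23/32]
  21 → USB stick 3 (new)  [load 21/32]
  20 → USB stick 4 (new)  [load 20/32]
  19 → USB stick 5 (new)  [load 19/32]
  19 → USB stick 6 (new)  [load 19/32]
  10 → USB stick 3  [load 31/32]
  7 → USB stick 1  [load 31/32]
  5 → USB stick 2  [load 28/32]
  4 → USB stick 2  [load 32/32]
  4 → USB stick 4  [load 24/32]
6 USB sticks opened.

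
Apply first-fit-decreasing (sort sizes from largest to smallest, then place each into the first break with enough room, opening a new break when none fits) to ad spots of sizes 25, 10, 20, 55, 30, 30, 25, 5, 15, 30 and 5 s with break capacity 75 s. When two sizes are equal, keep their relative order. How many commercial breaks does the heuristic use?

Sorted descending: 55, 30, 30, 30, 25, 25, 20, 15, 10, 5, 5.
  55 → break 1 (new)  [load 55/75]
  30 → break 2 (new)  [load 30/75]
  30 → break 2  [load 60/75]
  30 → break 3 (new)  [load 30/75]
  25 → break 3  [load 55/75]
  25 → break 4 (new)  [load 25/75]
  20 → break 1  [load 75/75]
  15 → break 2  [load 75/75]
  10 → break 3  [load 65/75]
  5 → break 3  [load 70/75]
  5 → break 3  [load 75/75]
4 commercial breaks opened.

4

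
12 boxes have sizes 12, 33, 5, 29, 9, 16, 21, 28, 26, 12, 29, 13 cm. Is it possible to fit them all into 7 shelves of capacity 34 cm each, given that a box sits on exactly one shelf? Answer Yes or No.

No

Total = 233 cm; ⌈233/34⌉ = 7.
The bound of 7 does not rule out 7, but exhaustive search shows no assignment into 7 shelves of capacity 34 cm exists — the minimum is 8.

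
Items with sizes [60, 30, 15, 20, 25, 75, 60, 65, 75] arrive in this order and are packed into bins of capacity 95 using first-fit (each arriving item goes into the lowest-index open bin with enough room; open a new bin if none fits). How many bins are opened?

  60 → bin 1 (new)  [load 60/95]
  30 → bin 1  [load 90/95]
  15 → bin 2 (new)  [load 15/95]
  20 → bin 2  [load 35/95]
  25 → bin 2  [load 60/95]
  75 → bin 3 (new)  [load 75/95]
  60 → bin 4 (new)  [load 60/95]
  65 → bin 5 (new)  [load 65/95]
  75 → bin 6 (new)  [load 75/95]
6 bins opened.

6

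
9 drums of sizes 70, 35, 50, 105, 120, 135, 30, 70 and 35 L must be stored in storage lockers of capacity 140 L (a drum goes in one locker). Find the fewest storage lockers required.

Total = 135 + 120 + 105 + 70 + 70 + 50 + 35 + 35 + 30 = 650 L.
Lower bound: ⌈650/140⌉ = 5 storage lockers.
A packing using 5 storage lockers:
  locker 1: 135 = 135
  locker 2: 120 = 120
  locker 3: 105 + 35 = 140
  locker 4: 70 + 70 = 140
  locker 5: 50 + 35 + 30 = 115
This matches the lower bound, so 5 is optimal.

5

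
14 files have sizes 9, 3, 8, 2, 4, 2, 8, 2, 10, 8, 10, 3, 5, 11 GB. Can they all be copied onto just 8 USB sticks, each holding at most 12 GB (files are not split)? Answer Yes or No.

Yes

A valid assignment using 8 USB sticks:
  USB stick 1: 11 = 11
  USB stick 2: 10 + 2 = 12
  USB stick 3: 10 + 2 = 12
  USB stick 4: 9 + 3 = 12
  USB stick 5: 8 + 4 = 12
  USB stick 6: 8 + 3 = 11
  USB stick 7: 8 + 2 = 10
  USB stick 8: 5 = 5
Every load is within 12 GB, so 8 USB sticks suffice.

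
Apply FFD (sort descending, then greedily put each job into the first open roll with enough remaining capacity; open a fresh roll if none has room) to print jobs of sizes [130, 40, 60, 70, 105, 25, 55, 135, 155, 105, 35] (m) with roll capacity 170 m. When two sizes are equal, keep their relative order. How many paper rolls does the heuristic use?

6

Sorted descending: 155, 135, 130, 105, 105, 70, 60, 55, 40, 35, 25.
  155 → roll 1 (new)  [load 155/170]
  135 → roll 2 (new)  [load 135/170]
  130 → roll 3 (new)  [load 130/170]
  105 → roll 4 (new)  [load 105/170]
  105 → roll 5 (new)  [load 105/170]
  70 → roll 6 (new)  [load 70/170]
  60 → roll 4  [load 165/170]
  55 → roll 5  [load 160/170]
  40 → roll 3  [load 170/170]
  35 → roll 2  [load 170/170]
  25 → roll 6  [load 95/170]
6 paper rolls opened.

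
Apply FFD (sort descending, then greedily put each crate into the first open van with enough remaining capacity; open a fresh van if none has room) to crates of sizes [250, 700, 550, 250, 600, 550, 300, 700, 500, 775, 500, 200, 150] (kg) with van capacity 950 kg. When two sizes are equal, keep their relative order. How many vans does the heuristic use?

Sorted descending: 775, 700, 700, 600, 550, 550, 500, 500, 300, 250, 250, 200, 150.
  775 → van 1 (new)  [load 775/950]
  700 → van 2 (new)  [load 700/950]
  700 → van 3 (new)  [load 700/950]
  600 → van 4 (new)  [load 600/950]
  550 → van 5 (new)  [load 550/950]
  550 → van 6 (new)  [load 550/950]
  500 → van 7 (new)  [load 500/950]
  500 → van 8 (new)  [load 500/950]
  300 → van 4  [load 900/950]
  250 → van 2  [load 950/950]
  250 → van 3  [load 950/950]
  200 → van 5  [load 750/950]
  150 → van 1  [load 925/950]
8 vans opened.

8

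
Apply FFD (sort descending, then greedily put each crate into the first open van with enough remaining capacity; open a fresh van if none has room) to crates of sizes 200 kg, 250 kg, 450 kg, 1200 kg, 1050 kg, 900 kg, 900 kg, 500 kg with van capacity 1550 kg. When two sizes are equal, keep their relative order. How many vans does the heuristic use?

Sorted descending: 1200, 1050, 900, 900, 500, 450, 250, 200.
  1200 → van 1 (new)  [load 1200/1550]
  1050 → van 2 (new)  [load 1050/1550]
  900 → van 3 (new)  [load 900/1550]
  900 → van 4 (new)  [load 900/1550]
  500 → van 2  [load 1550/1550]
  450 → van 3  [load 1350/1550]
  250 → van 1  [load 1450/1550]
  200 → van 3  [load 1550/1550]
4 vans opened.

4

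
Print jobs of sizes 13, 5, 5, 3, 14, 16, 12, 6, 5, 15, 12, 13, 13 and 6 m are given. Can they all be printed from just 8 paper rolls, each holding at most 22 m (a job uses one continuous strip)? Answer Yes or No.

A valid assignment using 8 paper rolls:
  roll 1: 16 + 6 = 22
  roll 2: 15 + 6 = 21
  roll 3: 14 + 5 + 3 = 22
  roll 4: 13 + 5 = 18
  roll 5: 13 + 5 = 18
  roll 6: 13 = 13
  roll 7: 12 = 12
  roll 8: 12 = 12
Every load is within 22 m, so 8 paper rolls suffice.

Yes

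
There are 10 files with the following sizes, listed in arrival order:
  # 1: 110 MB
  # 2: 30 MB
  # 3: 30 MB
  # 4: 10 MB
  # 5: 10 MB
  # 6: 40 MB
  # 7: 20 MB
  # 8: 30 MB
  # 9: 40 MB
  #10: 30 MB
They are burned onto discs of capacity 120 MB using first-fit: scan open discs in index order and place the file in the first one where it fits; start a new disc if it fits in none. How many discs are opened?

3

  110 → disc 1 (new)  [load 110/120]
  30 → disc 2 (new)  [load 30/120]
  30 → disc 2  [load 60/120]
  10 → disc 1  [load 120/120]
  10 → disc 2  [load 70/120]
  40 → disc 2  [load 110/120]
  20 → disc 3 (new)  [load 20/120]
  30 → disc 3  [load 50/120]
  40 → disc 3  [load 90/120]
  30 → disc 3  [load 120/120]
3 discs opened.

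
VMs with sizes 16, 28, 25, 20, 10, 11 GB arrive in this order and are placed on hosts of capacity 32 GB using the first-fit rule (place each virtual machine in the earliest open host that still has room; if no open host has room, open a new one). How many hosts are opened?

4

  16 → host 1 (new)  [load 16/32]
  28 → host 2 (new)  [load 28/32]
  25 → host 3 (new)  [load 25/32]
  20 → host 4 (new)  [load 20/32]
  10 → host 1  [load 26/32]
  11 → host 4  [load 31/32]
4 hosts opened.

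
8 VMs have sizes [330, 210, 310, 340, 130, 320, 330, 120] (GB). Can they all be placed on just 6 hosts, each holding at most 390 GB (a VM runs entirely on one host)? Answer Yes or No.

No

Total = 2090 GB; ⌈2090/390⌉ = 6.
The bound of 6 does not rule out 6, but exhaustive search shows no assignment into 6 hosts of capacity 390 GB exists — the minimum is 7.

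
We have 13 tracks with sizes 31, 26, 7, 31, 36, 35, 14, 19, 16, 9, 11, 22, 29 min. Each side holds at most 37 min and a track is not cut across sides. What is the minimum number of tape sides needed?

Total = 36 + 35 + 31 + 31 + 29 + 26 + 22 + 19 + 16 + 14 + 11 + 9 + 7 = 286 min.
Lower bound: ⌈286/37⌉ = 8 tape sides.
A packing using 9 tape sides:
  side 1: 36 = 36
  side 2: 35 = 35
  side 3: 31 = 31
  side 4: 31 = 31
  side 5: 29 + 7 = 36
  side 6: 26 + 11 = 37
  side 7: 22 + 14 = 36
  side 8: 19 + 16 = 35
  side 9: 9 = 9
No arrangement into 8 tape sides stays within capacity, so 9 is optimal.

9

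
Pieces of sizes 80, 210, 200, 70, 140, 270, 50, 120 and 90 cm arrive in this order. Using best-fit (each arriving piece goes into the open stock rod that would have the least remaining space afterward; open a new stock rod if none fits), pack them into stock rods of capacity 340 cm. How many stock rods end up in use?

5

  80 → stock rod 1 (new)  [load 80/340]
  210 → stock rod 1  [load 290/340]
  200 → stock rod 2 (new)  [load 200/340]
  70 → stock rod 2  [load 270/340]
  140 → stock rod 3 (new)  [load 140/340]
  270 → stock rod 4 (new)  [load 270/340]
  50 → stock rod 1  [load 340/340]
  120 → stock rod 3  [load 260/340]
  90 → stock rod 5 (new)  [load 90/340]
5 stock rods opened.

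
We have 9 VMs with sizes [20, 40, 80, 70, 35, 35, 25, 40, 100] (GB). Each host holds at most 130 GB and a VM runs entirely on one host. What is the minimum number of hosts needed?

4

Total = 100 + 80 + 70 + 40 + 40 + 35 + 35 + 25 + 20 = 445 GB.
Lower bound: ⌈445/130⌉ = 4 hosts.
A packing using 4 hosts:
  host 1: 100 + 25 = 125
  host 2: 80 + 40 = 120
  host 3: 70 + 40 + 20 = 130
  host 4: 35 + 35 = 70
This matches the lower bound, so 4 is optimal.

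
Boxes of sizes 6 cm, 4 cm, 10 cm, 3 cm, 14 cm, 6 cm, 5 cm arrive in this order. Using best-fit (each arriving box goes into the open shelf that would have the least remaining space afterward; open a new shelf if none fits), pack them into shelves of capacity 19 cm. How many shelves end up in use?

  6 → shelf 1 (new)  [load 6/19]
  4 → shelf 1  [load 10/19]
  10 → shelf 2 (new)  [load 10/19]
  3 → shelf 1  [load 13/19]
  14 → shelf 3 (new)  [load 14/19]
  6 → shelf 1  [load 19/19]
  5 → shelf 3  [load 19/19]
3 shelves opened.

3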